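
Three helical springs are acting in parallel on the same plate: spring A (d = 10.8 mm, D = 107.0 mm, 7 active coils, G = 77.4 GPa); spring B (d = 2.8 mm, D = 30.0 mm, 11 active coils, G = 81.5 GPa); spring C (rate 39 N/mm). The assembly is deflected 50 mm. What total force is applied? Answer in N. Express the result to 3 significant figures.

k_A = Gd⁴/(8D³N_a) = (77.4×10³)(10.8⁴)/(8·107.0³·7) = 15.35 N/mm
k_B = Gd⁴/(8D³N_a) = (81.5×10³)(2.8⁴)/(8·30.0³·11) = 2.1084 N/mm
Parallel: k_eq = 15.35 + 2.1084 + 39 = 56.458 N/mm
F = k_eq·δ = 56.458·50 = 2822.9 N

2820 N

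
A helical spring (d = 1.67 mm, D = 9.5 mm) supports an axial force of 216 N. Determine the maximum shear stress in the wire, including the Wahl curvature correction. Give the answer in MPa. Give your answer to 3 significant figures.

Spring index C = D/d = 9.5/1.67 = 5.6886
K_W = (4C−1)/(4C−4) + 0.615/C = 21.754/18.754 + 0.1081 = 1.2681
τ₀ = 8FD/(πd³) = 8·216·9.5/(π·1.67³) = 16416/14.632 = 1121.9 MPa
τ_max = K·τ₀ = 1.2681 × 1121.9 = 1422.7 MPa

1420 MPa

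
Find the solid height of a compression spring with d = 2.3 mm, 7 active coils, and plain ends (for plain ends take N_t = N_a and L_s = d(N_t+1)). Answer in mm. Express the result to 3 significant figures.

plain ends: N_t = N_a = 7
L_s = d·(N_t+1) = 2.3 × 8 = 18.4 mm

18.4 mm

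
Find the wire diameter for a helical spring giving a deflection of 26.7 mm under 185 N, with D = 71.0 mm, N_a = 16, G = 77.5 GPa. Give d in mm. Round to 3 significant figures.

Required rate k = F/δ = 185/26.7 = 6.9288 N/mm
d = (8D³N_a·k / G)^(1/4) = (8·71.0³·16·6.9288 / (77.5×10³))^0.25
  = (4095.8)^0.25 = 7.9999 mm

8.00 mm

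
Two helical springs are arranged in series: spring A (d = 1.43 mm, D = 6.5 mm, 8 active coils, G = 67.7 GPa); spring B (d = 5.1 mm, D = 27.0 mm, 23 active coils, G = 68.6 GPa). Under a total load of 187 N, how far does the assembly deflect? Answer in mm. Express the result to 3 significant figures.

k_A = Gd⁴/(8D³N_a) = (67.7×10³)(1.43⁴)/(8·6.5³·8) = 16.107 N/mm
k_B = Gd⁴/(8D³N_a) = (68.6×10³)(5.1⁴)/(8·27.0³·23) = 12.814 N/mm
Series: 1/k_eq = 1/16.107 + 1/12.814 = 0.14012; k_eq = 7.1366 N/mm
δ = F/k_eq = 187/7.1366 = 26.203 mm

26.2 mm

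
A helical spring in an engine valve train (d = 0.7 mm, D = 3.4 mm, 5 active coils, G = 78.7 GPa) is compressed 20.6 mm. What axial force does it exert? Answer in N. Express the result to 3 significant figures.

k = Gd⁴/(8D³N_a) = (78.7×10³)(0.7⁴)/(8·3.4³·5) = 12.019 N/mm
F = k·δ = 12.019 × 20.6 = 247.59 N

248 N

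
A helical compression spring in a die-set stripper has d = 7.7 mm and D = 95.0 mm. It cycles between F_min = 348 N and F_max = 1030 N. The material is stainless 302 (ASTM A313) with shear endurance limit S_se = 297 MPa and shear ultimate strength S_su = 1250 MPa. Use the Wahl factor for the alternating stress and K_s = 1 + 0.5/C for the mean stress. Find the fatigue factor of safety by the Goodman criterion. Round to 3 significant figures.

C = D/d = 95.0/7.7 = 12.3377; K_W = (4C−1)/(4C−4)+0.615/C = 1.1160; K_s = 1+0.5/C = 1.0405
F_a = (F_max−F_min)/2 = 341 N; F_m = (F_max+F_min)/2 = 689 N
τ_a = K_W·8F_aD/(πd³) = 1.1160 × 180.69 = 201.66 MPa
τ_m = K_s·8F_mD/(πd³) = 1.0405 × 365.1 = 379.9 MPa
Goodman: 1/n_f = τ_a/S_se + τ_m/S_su = 201.66/297 + 379.9/1250 = 0.67897 + 0.30392 = 0.98289
n_f = 1/0.98289 = 1.017

1.02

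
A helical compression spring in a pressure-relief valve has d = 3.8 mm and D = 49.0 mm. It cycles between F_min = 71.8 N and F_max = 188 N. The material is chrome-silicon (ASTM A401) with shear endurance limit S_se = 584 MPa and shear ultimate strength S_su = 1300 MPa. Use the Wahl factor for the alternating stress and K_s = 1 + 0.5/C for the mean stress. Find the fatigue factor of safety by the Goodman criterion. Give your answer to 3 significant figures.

2.05

C = D/d = 49.0/3.8 = 12.8947; K_W = (4C−1)/(4C−4)+0.615/C = 1.1107; K_s = 1+0.5/C = 1.0388
F_a = (F_max−F_min)/2 = 58.1 N; F_m = (F_max+F_min)/2 = 129.9 N
τ_a = K_W·8F_aD/(πd³) = 1.1107 × 132.12 = 146.75 MPa
τ_m = K_s·8F_mD/(πd³) = 1.0388 × 295.39 = 306.84 MPa
Goodman: 1/n_f = τ_a/S_se + τ_m/S_su = 146.75/584 + 306.84/1300 = 0.25128 + 0.23603 = 0.48732
n_f = 1/0.48732 = 2.052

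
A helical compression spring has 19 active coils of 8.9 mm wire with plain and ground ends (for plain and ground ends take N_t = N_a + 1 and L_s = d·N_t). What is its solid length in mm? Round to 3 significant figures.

178 mm

plain and ground ends: N_t = N_a + 1 = 19 + 1 = 20
L_s = d·N_t = 8.9 × 20 = 178 mm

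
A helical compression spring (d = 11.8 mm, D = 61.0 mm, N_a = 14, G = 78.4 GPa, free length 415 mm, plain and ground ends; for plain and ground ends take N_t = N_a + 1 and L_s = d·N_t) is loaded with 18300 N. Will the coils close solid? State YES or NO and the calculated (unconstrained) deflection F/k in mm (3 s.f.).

k = Gd⁴/(8D³N_a) = (78.4×10³)(11.8⁴)/(8·61.0³·14) = 59.791 N/mm
N_t = 15; L_s = 11.8·15 = 177 mm; δ_solid = L₀ − L_s = 415 − 177 = 238 mm
δ = F/k = 18300/59.791 = 306.07 mm
δ ≥ δ_solid → spring goes solid

YES, δ = 306 mm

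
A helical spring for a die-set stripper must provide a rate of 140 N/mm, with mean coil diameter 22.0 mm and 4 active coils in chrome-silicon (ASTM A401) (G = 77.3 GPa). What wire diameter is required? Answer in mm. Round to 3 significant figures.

d = (8D³N_a·k / G)^(1/4) = (8·22.0³·4·140 / (77.3×10³))^0.25
  = (617.12)^0.25 = 4.9842 mm

4.98 mm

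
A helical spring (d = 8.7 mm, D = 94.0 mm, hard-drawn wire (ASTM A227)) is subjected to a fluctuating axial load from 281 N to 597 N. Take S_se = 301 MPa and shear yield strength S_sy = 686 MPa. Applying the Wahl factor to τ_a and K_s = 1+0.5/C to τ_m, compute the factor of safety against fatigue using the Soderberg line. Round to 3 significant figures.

2.18

C = D/d = 94.0/8.7 = 10.8046; K_W = (4C−1)/(4C−4)+0.615/C = 1.1334; K_s = 1+0.5/C = 1.0463
F_a = (F_max−F_min)/2 = 158 N; F_m = (F_max+F_min)/2 = 439 N
τ_a = K_W·8F_aD/(πd³) = 1.1334 × 57.434 = 65.096 MPa
τ_m = K_s·8F_mD/(πd³) = 1.0463 × 159.58 = 166.96 MPa
Soderberg: 1/n_f = τ_a/S_se + τ_m/S_sy = 65.096/301 + 166.96/686 = 0.21627 + 0.24339 = 0.45965
n_f = 1/0.45965 = 2.176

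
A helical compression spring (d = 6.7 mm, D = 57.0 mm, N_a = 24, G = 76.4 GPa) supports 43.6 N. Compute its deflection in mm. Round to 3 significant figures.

10.1 mm

k = Gd⁴/(8D³N_a) = (76.4×10³)(6.7⁴)/(8·57.0³·24) = 4.3298 N/mm
δ = F/k = 43.6 / 4.3298 = 10.07 mm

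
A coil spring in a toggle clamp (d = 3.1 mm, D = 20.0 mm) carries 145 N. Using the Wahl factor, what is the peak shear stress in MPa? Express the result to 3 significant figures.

Spring index C = D/d = 20.0/3.1 = 6.4516
K_W = (4C−1)/(4C−4) + 0.615/C = 24.806/21.806 + 0.0953 = 1.2329
τ₀ = 8FD/(πd³) = 8·145·20.0/(π·3.1³) = 23200/93.591 = 247.89 MPa
τ_max = K·τ₀ = 1.2329 × 247.89 = 305.62 MPa

306 MPa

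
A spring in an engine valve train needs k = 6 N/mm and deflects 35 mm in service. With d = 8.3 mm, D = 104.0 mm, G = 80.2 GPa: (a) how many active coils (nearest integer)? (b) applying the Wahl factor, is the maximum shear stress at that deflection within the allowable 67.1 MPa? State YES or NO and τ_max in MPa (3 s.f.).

N_a = Gd⁴/(8D³k) = (80.2×10³)(8.3⁴)/(8·104.0³·6) = 7.049 → N_a = 7
Actual rate k = Gd⁴/(8D³·7) = 6.0423 N/mm
Working load F = kδ = 6.0423·35 = 211.48 N
C = 104.0/8.3 = 12.5301; K_W = (4C−1)/(4C−4)+0.615/C = 1.1141
τ_max = K_W·8FD/(πd³) = 1.1141·97.95 = 109.13 MPa
τ_max > 67.1 MPa → exceeds allowable

(a) 7 coils; (b) NO, τ_max = 109 MPa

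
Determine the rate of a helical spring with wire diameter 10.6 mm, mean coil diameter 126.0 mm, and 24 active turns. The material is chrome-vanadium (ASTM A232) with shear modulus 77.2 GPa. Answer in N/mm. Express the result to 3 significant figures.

k = Gd⁴/(8D³N_a) = (77.2×10³ × 10.6⁴) / (8 × 126.0³ × 24)
  = 9.74632e+08 / 3.84072e+08 = 2.5376 N/mm

2.54 N/mm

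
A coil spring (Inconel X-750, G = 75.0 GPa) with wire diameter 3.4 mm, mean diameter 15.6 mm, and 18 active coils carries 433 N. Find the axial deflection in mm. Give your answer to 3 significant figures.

23.6 mm

k = Gd⁴/(8D³N_a) = (75.0×10³)(3.4⁴)/(8·15.6³·18) = 18.333 N/mm
δ = F/k = 433 / 18.333 = 23.618 mm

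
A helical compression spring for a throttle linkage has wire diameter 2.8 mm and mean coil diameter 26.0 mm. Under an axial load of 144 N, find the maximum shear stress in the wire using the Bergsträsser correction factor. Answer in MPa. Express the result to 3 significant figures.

Spring index C = D/d = 26.0/2.8 = 9.2857
K_B = (4C+2)/(4C−3) = 39.143/34.143 = 1.1464
τ₀ = 8FD/(πd³) = 8·144·26.0/(π·2.8³) = 29952/68.964 = 434.31 MPa
τ_max = K·τ₀ = 1.1464 × 434.31 = 497.91 MPa

498 MPa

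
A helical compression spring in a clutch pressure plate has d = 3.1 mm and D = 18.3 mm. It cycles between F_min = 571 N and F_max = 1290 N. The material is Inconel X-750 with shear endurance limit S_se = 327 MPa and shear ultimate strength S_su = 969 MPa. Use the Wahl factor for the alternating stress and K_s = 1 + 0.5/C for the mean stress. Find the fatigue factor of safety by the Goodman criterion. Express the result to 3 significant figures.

0.264

C = D/d = 18.3/3.1 = 5.9032; K_W = (4C−1)/(4C−4)+0.615/C = 1.2571; K_s = 1+0.5/C = 1.0847
F_a = (F_max−F_min)/2 = 359.5 N; F_m = (F_max+F_min)/2 = 930.5 N
τ_a = K_W·8F_aD/(πd³) = 1.2571 × 562.35 = 706.95 MPa
τ_m = K_s·8F_mD/(πd³) = 1.0847 × 1455.5 = 1578.8 MPa
Goodman: 1/n_f = τ_a/S_se + τ_m/S_su = 706.95/327 + 1578.8/969 = 2.16193 + 1.62933 = 3.7913
n_f = 1/3.7913 = 0.2638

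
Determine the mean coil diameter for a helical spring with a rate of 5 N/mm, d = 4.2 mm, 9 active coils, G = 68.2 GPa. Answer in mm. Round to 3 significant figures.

D = (Gd⁴/(8N_a·k))^(1/3) = (68.2×10³·4.2⁴/(8·9·5))^(1/3)
  = (58949.4)^(1/3) = 38.9188 mm

38.9 mm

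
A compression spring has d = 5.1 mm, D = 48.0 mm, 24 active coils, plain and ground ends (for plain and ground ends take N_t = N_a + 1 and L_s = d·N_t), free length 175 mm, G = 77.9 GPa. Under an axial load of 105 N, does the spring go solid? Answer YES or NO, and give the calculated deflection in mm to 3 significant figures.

k = Gd⁴/(8D³N_a) = (77.9×10³)(5.1⁴)/(8·48.0³·24) = 2.482 N/mm
N_t = 25; L_s = 5.1·25 = 127.5 mm; δ_solid = L₀ − L_s = 175 − 127.5 = 47.5 mm
δ = F/k = 105/2.482 = 42.305 mm
δ < δ_solid → spring does not go solid

NO, δ = 42.3 mm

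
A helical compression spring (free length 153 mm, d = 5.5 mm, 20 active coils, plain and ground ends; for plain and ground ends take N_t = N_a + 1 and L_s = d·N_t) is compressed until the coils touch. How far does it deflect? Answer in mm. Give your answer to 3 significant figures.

N_t = 21; L_s = 5.5·21 = 115.5 mm
δ_solid = L₀ − L_s = 153 − 115.5 = 37.5 mm

37.5 mm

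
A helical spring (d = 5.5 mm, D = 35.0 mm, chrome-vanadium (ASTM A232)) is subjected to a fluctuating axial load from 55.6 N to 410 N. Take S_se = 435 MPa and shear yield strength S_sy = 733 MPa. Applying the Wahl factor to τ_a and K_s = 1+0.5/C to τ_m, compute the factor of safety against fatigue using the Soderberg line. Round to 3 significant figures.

2.21

C = D/d = 35.0/5.5 = 6.3636; K_W = (4C−1)/(4C−4)+0.615/C = 1.2365; K_s = 1+0.5/C = 1.0786
F_a = (F_max−F_min)/2 = 177.2 N; F_m = (F_max+F_min)/2 = 232.8 N
τ_a = K_W·8F_aD/(πd³) = 1.2365 × 94.926 = 117.37 MPa
τ_m = K_s·8F_mD/(πd³) = 1.0786 × 124.71 = 134.51 MPa
Soderberg: 1/n_f = τ_a/S_se + τ_m/S_sy = 117.37/435 + 134.51/733 = 0.26982 + 0.18351 = 0.45333
n_f = 1/0.45333 = 2.206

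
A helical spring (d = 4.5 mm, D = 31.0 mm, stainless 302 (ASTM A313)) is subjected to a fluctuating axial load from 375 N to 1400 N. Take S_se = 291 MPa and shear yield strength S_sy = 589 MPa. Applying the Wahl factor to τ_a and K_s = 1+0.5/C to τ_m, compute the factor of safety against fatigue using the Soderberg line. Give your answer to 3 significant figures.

0.307

C = D/d = 31.0/4.5 = 6.8889; K_W = (4C−1)/(4C−4)+0.615/C = 1.2166; K_s = 1+0.5/C = 1.0726
F_a = (F_max−F_min)/2 = 512.5 N; F_m = (F_max+F_min)/2 = 887.5 N
τ_a = K_W·8F_aD/(πd³) = 1.2166 × 443.97 = 540.15 MPa
τ_m = K_s·8F_mD/(πd³) = 1.0726 × 768.83 = 824.64 MPa
Soderberg: 1/n_f = τ_a/S_se + τ_m/S_sy = 540.15/291 + 824.64/589 = 1.85620 + 1.40006 = 3.2563
n_f = 1/3.2563 = 0.3071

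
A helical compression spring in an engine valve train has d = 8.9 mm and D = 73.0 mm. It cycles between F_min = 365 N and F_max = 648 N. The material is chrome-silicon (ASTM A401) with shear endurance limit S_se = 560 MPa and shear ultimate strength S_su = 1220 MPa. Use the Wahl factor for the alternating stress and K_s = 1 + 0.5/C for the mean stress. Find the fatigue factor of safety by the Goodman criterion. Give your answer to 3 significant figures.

C = D/d = 73.0/8.9 = 8.2022; K_W = (4C−1)/(4C−4)+0.615/C = 1.1791; K_s = 1+0.5/C = 1.0610
F_a = (F_max−F_min)/2 = 141.5 N; F_m = (F_max+F_min)/2 = 506.5 N
τ_a = K_W·8F_aD/(πd³) = 1.1791 × 37.312 = 43.995 MPa
τ_m = K_s·8F_mD/(πd³) = 1.0610 × 133.56 = 141.7 MPa
Goodman: 1/n_f = τ_a/S_se + τ_m/S_su = 43.995/560 + 141.7/1220 = 0.07856 + 0.11615 = 0.19471
n_f = 1/0.19471 = 5.136

5.14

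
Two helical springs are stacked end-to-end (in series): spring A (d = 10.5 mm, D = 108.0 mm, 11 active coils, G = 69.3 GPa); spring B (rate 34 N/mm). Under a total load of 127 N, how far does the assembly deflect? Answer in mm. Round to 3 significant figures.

20.4 mm

k_A = Gd⁴/(8D³N_a) = (69.3×10³)(10.5⁴)/(8·108.0³·11) = 7.5987 N/mm
Series: 1/k_eq = 1/7.5987 + 1/34 = 0.16101; k_eq = 6.2106 N/mm
δ = F/k_eq = 127/6.2106 = 20.449 mm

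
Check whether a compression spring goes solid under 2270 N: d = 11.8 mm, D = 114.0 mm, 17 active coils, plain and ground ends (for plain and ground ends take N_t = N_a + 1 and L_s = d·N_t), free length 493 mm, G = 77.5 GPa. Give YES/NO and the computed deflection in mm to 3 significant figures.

k = Gd⁴/(8D³N_a) = (77.5×10³)(11.8⁴)/(8·114.0³·17) = 7.4572 N/mm
N_t = 18; L_s = 11.8·18 = 212.4 mm; δ_solid = L₀ − L_s = 493 − 212.4 = 280.6 mm
δ = F/k = 2270/7.4572 = 304.4 mm
δ ≥ δ_solid → spring goes solid

YES, δ = 304 mm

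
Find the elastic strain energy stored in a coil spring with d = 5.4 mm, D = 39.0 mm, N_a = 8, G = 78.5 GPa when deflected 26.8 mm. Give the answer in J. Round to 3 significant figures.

6.31 J

k = Gd⁴/(8D³N_a) = (78.5×10³)(5.4⁴)/(8·39.0³·8) = 17.582 N/mm
U = ½kδ² = 0.5 × 17.582 × 26.8² = 6314.1 N·mm = 6.3141 J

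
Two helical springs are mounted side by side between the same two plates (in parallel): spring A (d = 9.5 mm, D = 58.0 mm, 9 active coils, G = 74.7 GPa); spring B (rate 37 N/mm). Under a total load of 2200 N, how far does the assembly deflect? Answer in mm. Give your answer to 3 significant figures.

k_A = Gd⁴/(8D³N_a) = (74.7×10³)(9.5⁴)/(8·58.0³·9) = 43.311 N/mm
Parallel: k_eq = 43.311 + 37 = 80.311 N/mm
δ = F/k_eq = 2200/80.311 = 27.393 mm

27.4 mm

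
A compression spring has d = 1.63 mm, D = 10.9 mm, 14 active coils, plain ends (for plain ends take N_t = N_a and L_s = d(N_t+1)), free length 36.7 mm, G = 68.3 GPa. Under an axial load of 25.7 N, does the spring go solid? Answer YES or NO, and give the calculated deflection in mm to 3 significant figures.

k = Gd⁴/(8D³N_a) = (68.3×10³)(1.63⁴)/(8·10.9³·14) = 3.3241 N/mm
N_t = 14; L_s = 1.63·15 = 24.45 mm; δ_solid = L₀ − L_s = 36.7 − 24.45 = 12.25 mm
δ = F/k = 25.7/3.3241 = 7.7314 mm
δ < δ_solid → spring does not go solid

NO, δ = 7.73 mm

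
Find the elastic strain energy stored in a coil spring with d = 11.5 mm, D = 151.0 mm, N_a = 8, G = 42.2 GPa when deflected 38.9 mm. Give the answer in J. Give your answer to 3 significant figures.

k = Gd⁴/(8D³N_a) = (42.2×10³)(11.5⁴)/(8·151.0³·8) = 3.3496 N/mm
U = ½kδ² = 0.5 × 3.3496 × 38.9² = 2534.3 N·mm = 2.5343 J

2.53 J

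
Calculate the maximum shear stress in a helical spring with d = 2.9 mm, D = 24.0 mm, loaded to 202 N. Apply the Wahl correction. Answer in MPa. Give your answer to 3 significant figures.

596 MPa

Spring index C = D/d = 24.0/2.9 = 8.2759
K_W = (4C−1)/(4C−4) + 0.615/C = 32.103/29.103 + 0.0743 = 1.1774
τ₀ = 8FD/(πd³) = 8·202·24.0/(π·2.9³) = 38784/76.62 = 506.18 MPa
τ_max = K·τ₀ = 1.1774 × 506.18 = 595.98 MPa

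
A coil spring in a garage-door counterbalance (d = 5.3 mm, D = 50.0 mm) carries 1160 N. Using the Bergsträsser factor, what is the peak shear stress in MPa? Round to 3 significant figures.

Spring index C = D/d = 50.0/5.3 = 9.4340
K_B = (4C+2)/(4C−3) = 39.736/34.736 = 1.1439
τ₀ = 8FD/(πd³) = 8·1160·50.0/(π·5.3³) = 464000/467.71 = 992.07 MPa
τ_max = K·τ₀ = 1.1439 × 992.07 = 1134.9 MPa

1130 MPa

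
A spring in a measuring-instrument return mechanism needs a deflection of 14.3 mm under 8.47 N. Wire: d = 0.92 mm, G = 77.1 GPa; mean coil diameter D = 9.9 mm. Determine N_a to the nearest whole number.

Required rate k = F/δ = 8.47/14.3 = 0.59231 N/mm
N_a = Gd⁴/(8D³k) = (77.1×10³ × 0.92⁴)/(8 × 9.9³ × 0.59231)
    = 55233.9 / 4597.72 = 12.01 → 12 coils

12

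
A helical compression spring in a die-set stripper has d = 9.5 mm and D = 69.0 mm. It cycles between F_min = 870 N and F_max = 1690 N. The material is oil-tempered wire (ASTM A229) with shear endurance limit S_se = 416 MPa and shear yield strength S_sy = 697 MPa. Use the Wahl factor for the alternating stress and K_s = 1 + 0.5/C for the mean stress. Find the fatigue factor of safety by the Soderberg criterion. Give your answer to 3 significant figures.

1.55

C = D/d = 69.0/9.5 = 7.2632; K_W = (4C−1)/(4C−4)+0.615/C = 1.2044; K_s = 1+0.5/C = 1.0688
F_a = (F_max−F_min)/2 = 410 N; F_m = (F_max+F_min)/2 = 1280 N
τ_a = K_W·8F_aD/(πd³) = 1.2044 × 84.024 = 101.2 MPa
τ_m = K_s·8F_mD/(πd³) = 1.0688 × 262.32 = 280.38 MPa
Soderberg: 1/n_f = τ_a/S_se + τ_m/S_sy = 101.2/416 + 280.38/697 = 0.24327 + 0.40226 = 0.64553
n_f = 1/0.64553 = 1.549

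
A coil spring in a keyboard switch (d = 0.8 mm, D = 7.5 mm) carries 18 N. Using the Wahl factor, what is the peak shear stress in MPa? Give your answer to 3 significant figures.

Spring index C = D/d = 7.5/0.8 = 9.3750
K_W = (4C−1)/(4C−4) + 0.615/C = 36.500/33.500 + 0.0656 = 1.1552
τ₀ = 8FD/(πd³) = 8·18·7.5/(π·0.8³) = 1080/1.6085 = 671.43 MPa
τ_max = K·τ₀ = 1.1552 × 671.43 = 775.61 MPa

776 MPa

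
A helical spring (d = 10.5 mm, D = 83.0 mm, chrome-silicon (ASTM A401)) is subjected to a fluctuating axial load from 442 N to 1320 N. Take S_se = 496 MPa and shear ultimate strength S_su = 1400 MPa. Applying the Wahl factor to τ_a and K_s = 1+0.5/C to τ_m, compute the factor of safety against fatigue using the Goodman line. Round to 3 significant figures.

3.19

C = D/d = 83.0/10.5 = 7.9048; K_W = (4C−1)/(4C−4)+0.615/C = 1.1864; K_s = 1+0.5/C = 1.0633
F_a = (F_max−F_min)/2 = 439 N; F_m = (F_max+F_min)/2 = 881 N
τ_a = K_W·8F_aD/(πd³) = 1.1864 × 80.152 = 95.094 MPa
τ_m = K_s·8F_mD/(πd³) = 1.0633 × 160.85 = 171.03 MPa
Goodman: 1/n_f = τ_a/S_se + τ_m/S_su = 95.094/496 + 171.03/1400 = 0.19172 + 0.12216 = 0.31388
n_f = 1/0.31388 = 3.186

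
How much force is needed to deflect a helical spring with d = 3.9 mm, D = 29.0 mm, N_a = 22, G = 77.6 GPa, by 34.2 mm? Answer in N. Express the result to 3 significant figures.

143 N

k = Gd⁴/(8D³N_a) = (77.6×10³)(3.9⁴)/(8·29.0³·22) = 4.1823 N/mm
F = k·δ = 4.1823 × 34.2 = 143.03 N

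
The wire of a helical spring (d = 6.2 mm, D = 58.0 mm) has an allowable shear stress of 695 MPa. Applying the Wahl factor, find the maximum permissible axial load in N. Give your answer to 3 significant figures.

971 N

C = D/d = 58.0/6.2 = 9.3548
K_W = (4C−1)/(4C−4) + 0.615/C = 36.419/33.419 + 0.0657 = 1.1555
τ_max = K·8FD/(πd³) → F_max = τ_allow·πd³/(8DK)
F_max = 695·π·6.2³/(8·58.0·1.1555) = 5.2037e+05/536.16 = 970.55 N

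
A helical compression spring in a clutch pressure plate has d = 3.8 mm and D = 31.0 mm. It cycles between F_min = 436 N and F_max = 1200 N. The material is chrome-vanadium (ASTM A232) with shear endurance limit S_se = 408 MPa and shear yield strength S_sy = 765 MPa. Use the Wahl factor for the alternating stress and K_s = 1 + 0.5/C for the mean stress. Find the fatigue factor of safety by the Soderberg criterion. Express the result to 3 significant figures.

0.310

C = D/d = 31.0/3.8 = 8.1579; K_W = (4C−1)/(4C−4)+0.615/C = 1.1802; K_s = 1+0.5/C = 1.0613
F_a = (F_max−F_min)/2 = 382 N; F_m = (F_max+F_min)/2 = 818 N
τ_a = K_W·8F_aD/(πd³) = 1.1802 × 549.56 = 648.57 MPa
τ_m = K_s·8F_mD/(πd³) = 1.0613 × 1176.8 = 1248.9 MPa
Soderberg: 1/n_f = τ_a/S_se + τ_m/S_sy = 648.57/408 + 1248.9/765 = 1.58964 + 1.63259 = 3.2222
n_f = 1/3.2222 = 0.3103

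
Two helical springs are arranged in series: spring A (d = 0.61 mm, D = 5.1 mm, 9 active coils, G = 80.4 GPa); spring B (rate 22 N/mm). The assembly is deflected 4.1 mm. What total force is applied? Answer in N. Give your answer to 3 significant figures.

k_A = Gd⁴/(8D³N_a) = (80.4×10³)(0.61⁴)/(8·5.1³·9) = 1.1656 N/mm
Series: 1/k_eq = 1/1.1656 + 1/22 = 0.90342; k_eq = 1.1069 N/mm
F = k_eq·δ = 1.1069·4.1 = 4.5383 N

4.54 N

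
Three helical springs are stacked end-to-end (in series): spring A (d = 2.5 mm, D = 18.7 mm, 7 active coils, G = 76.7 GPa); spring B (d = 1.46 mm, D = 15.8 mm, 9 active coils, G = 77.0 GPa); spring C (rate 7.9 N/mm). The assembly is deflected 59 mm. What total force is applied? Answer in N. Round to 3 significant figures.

k_A = Gd⁴/(8D³N_a) = (76.7×10³)(2.5⁴)/(8·18.7³·7) = 8.1817 N/mm
k_B = Gd⁴/(8D³N_a) = (77.0×10³)(1.46⁴)/(8·15.8³·9) = 1.232 N/mm
Series: 1/k_eq = 1/8.1817 + 1/1.232 + 1/7.9 = 1.0605; k_eq = 0.94294 N/mm
F = k_eq·δ = 0.94294·59 = 55.633 N

55.6 N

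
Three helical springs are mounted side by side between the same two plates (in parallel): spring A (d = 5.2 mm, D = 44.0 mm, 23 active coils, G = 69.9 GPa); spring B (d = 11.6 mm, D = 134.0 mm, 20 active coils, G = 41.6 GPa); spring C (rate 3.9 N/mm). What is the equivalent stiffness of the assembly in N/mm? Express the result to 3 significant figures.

9.12 N/mm

k_A = Gd⁴/(8D³N_a) = (69.9×10³)(5.2⁴)/(8·44.0³·23) = 3.2607 N/mm
k_B = Gd⁴/(8D³N_a) = (41.6×10³)(11.6⁴)/(8·134.0³·20) = 1.9565 N/mm
Parallel: k_eq = 3.2607 + 1.9565 + 3.9 = 9.1173 N/mm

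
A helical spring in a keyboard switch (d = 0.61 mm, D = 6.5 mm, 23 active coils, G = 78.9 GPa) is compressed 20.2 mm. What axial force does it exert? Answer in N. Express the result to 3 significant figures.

4.37 N

k = Gd⁴/(8D³N_a) = (78.9×10³)(0.61⁴)/(8·6.5³·23) = 0.21619 N/mm
F = k·δ = 0.21619 × 20.2 = 4.3671 N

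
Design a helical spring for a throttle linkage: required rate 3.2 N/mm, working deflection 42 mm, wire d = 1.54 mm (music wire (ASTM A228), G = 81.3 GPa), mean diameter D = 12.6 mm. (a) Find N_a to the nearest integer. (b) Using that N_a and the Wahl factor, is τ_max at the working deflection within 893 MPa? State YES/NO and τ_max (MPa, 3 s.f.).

N_a = Gd⁴/(8D³k) = (81.3×10³)(1.54⁴)/(8·12.6³·3.2) = 8.929 → N_a = 9
Actual rate k = Gd⁴/(8D³·9) = 3.1749 N/mm
Working load F = kδ = 3.1749·42 = 133.35 N
C = 12.6/1.54 = 8.1818; K_W = (4C−1)/(4C−4)+0.615/C = 1.1796
τ_max = K_W·8FD/(πd³) = 1.1796·1171.5 = 1381.8 MPa
τ_max > 893 MPa → exceeds allowable

(a) 9 coils; (b) NO, τ_max = 1380 MPa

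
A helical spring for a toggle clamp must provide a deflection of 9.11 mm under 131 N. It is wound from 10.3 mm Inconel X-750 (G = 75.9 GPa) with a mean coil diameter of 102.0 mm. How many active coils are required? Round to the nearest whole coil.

Required rate k = F/δ = 131/9.11 = 14.38 N/mm
N_a = Gd⁴/(8D³k) = (75.9×10³ × 10.3⁴)/(8 × 102.0³ × 14.38)
    = 8.54261e+08 / 1.2208e+08 = 6.998 → 7 coils

7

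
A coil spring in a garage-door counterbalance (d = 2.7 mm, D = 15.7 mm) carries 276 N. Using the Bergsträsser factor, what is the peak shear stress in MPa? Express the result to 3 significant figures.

699 MPa

Spring index C = D/d = 15.7/2.7 = 5.8148
K_B = (4C+2)/(4C−3) = 25.259/20.259 = 1.2468
τ₀ = 8FD/(πd³) = 8·276·15.7/(π·2.7³) = 34665.6/61.836 = 560.61 MPa
τ_max = K·τ₀ = 1.2468 × 560.61 = 698.96 MPa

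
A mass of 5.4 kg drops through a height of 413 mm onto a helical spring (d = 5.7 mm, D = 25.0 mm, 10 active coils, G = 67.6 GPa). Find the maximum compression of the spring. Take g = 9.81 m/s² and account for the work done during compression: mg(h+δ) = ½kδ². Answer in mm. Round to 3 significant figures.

28.6 mm

k = Gd⁴/(8D³N_a) = (67.6×10³)(5.7⁴)/(8·25.0³·10) = 57.087 N/mm
W = mg = 5.4 × 9.81 = 52.974 N
½kδ² − Wδ − Wh = 0 → δ = (W + √(W² + 2kWh))/k
δ = (52.974 + √(2806.2 + 2.49792e+06))/57.087 = (52.974 + 1581.4)/57.087 = 28.629 mm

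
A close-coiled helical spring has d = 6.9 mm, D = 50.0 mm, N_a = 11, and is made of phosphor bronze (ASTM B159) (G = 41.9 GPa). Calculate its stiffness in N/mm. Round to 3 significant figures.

k = Gd⁴/(8D³N_a) = (41.9×10³ × 6.9⁴) / (8 × 50.0³ × 11)
  = 9.49752e+07 / 1.1e+07 = 8.6341 N/mm

8.63 N/mm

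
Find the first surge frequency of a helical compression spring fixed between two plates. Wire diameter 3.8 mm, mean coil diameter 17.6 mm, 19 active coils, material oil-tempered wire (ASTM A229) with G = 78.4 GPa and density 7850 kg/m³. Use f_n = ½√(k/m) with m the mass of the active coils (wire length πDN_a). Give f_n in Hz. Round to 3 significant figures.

230 Hz

k = Gd⁴/(8D³N_a) = (78.4×10³)(3.8⁴)/(8·17.6³·19) = 19.727 N/mm = 19727 N/m
Wire length L = πDN_a = π·17.6·19 = 1050.5 mm
m = ρ·(πd²/4)·L = 7850 × 11.341×10⁻⁶ m² × 1.0505 m = 0.093528 kg
f_n = ½√(k/m) = 0.5·√(19727/0.093528) = 0.5·√(2.1092e+05) = 229.63 Hz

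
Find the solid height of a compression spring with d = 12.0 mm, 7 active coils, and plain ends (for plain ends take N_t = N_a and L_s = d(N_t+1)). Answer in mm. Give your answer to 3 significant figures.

plain ends: N_t = N_a = 7
L_s = d·(N_t+1) = 12.0 × 8 = 96 mm

96.0 mm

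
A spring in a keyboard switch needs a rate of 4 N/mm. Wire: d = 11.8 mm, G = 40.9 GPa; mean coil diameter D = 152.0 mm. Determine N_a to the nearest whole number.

N_a = Gd⁴/(8D³k) = (40.9×10³ × 11.8⁴)/(8 × 152.0³ × 4)
    = 7.9296e+08 / 1.12378e+08 = 7.056 → 7 coils

7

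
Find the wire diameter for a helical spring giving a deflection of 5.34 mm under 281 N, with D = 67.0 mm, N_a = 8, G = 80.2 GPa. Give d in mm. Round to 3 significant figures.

Required rate k = F/δ = 281/5.34 = 52.622 N/mm
d = (8D³N_a·k / G)^(1/4) = (8·67.0³·8·52.622 / (80.2×10³))^0.25
  = (12630)^0.25 = 10.6010 mm

10.6 mm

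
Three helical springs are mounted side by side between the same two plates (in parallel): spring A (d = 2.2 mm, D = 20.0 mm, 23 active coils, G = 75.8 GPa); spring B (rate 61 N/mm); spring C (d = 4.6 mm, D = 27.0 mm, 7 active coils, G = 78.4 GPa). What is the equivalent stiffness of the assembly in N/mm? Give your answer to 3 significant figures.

k_A = Gd⁴/(8D³N_a) = (75.8×10³)(2.2⁴)/(8·20.0³·23) = 1.2063 N/mm
k_C = Gd⁴/(8D³N_a) = (78.4×10³)(4.6⁴)/(8·27.0³·7) = 31.847 N/mm
Parallel: k_eq = 1.2063 + 61 + 31.847 = 94.053 N/mm

94.1 N/mm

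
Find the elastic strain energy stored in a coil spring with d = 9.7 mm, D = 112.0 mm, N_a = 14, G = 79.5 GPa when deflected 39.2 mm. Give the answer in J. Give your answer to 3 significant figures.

k = Gd⁴/(8D³N_a) = (79.5×10³)(9.7⁴)/(8·112.0³·14) = 4.4728 N/mm
U = ½kδ² = 0.5 × 4.4728 × 39.2² = 3436.6 N·mm = 3.4366 J

3.44 J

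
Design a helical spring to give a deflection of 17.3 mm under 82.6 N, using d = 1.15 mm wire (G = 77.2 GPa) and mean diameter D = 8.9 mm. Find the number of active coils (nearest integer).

5

Required rate k = F/δ = 82.6/17.3 = 4.7746 N/mm
N_a = Gd⁴/(8D³k) = (77.2×10³ × 1.15⁴)/(8 × 8.9³ × 4.7746)
    = 135023 / 26927.4 = 5.014 → 5 coils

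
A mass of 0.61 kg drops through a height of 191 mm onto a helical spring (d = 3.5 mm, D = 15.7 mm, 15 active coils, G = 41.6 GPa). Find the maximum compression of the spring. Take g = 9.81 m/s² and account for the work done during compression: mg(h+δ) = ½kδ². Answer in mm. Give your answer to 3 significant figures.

k = Gd⁴/(8D³N_a) = (41.6×10³)(3.5⁴)/(8·15.7³·15) = 13.443 N/mm
W = mg = 0.61 × 9.81 = 5.9841 N
½kδ² − Wδ − Wh = 0 → δ = (W + √(W² + 2kWh))/k
δ = (5.9841 + √(35.809 + 30728.9))/13.443 = (5.9841 + 175.4)/13.443 = 13.493 mm

13.5 mm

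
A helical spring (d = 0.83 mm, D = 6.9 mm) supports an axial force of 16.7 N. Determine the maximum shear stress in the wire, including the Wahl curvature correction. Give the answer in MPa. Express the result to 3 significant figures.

Spring index C = D/d = 6.9/0.83 = 8.3133
K_W = (4C−1)/(4C−4) + 0.615/C = 32.253/29.253 + 0.0740 = 1.1765
τ₀ = 8FD/(πd³) = 8·16.7·6.9/(π·0.83³) = 921.84/1.7963 = 513.18 MPa
τ_max = K·τ₀ = 1.1765 × 513.18 = 603.77 MPa

604 MPa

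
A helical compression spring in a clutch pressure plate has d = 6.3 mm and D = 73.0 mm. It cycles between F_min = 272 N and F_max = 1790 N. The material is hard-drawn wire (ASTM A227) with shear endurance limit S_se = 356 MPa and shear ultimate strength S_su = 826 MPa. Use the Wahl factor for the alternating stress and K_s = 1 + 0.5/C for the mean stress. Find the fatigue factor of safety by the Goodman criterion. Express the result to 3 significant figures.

0.364

C = D/d = 73.0/6.3 = 11.5873; K_W = (4C−1)/(4C−4)+0.615/C = 1.1239; K_s = 1+0.5/C = 1.0432
F_a = (F_max−F_min)/2 = 759 N; F_m = (F_max+F_min)/2 = 1031 N
τ_a = K_W·8F_aD/(πd³) = 1.1239 × 564.26 = 634.19 MPa
τ_m = K_s·8F_mD/(πd³) = 1.0432 × 766.48 = 799.55 MPa
Goodman: 1/n_f = τ_a/S_se + τ_m/S_su = 634.19/356 + 799.55/826 = 1.78142 + 0.96798 = 2.7494
n_f = 1/2.7494 = 0.3637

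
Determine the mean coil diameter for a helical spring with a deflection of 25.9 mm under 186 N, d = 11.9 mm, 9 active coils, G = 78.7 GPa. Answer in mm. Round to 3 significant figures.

145 mm

Required rate k = F/δ = 186/25.9 = 7.1815 N/mm
D = (Gd⁴/(8N_a·k))^(1/3) = (78.7×10³·11.9⁴/(8·9·7.1815))^(1/3)
  = (3.05223e+06)^(1/3) = 145.0571 mm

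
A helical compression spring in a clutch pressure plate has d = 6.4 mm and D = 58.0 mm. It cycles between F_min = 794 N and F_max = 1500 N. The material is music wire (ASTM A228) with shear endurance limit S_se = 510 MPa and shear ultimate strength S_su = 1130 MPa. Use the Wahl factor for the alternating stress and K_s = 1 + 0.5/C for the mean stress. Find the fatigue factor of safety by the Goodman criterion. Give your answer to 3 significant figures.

C = D/d = 58.0/6.4 = 9.0625; K_W = (4C−1)/(4C−4)+0.615/C = 1.1609; K_s = 1+0.5/C = 1.0552
F_a = (F_max−F_min)/2 = 353 N; F_m = (F_max+F_min)/2 = 1147 N
τ_a = K_W·8F_aD/(πd³) = 1.1609 × 198.89 = 230.88 MPa
τ_m = K_s·8F_mD/(πd³) = 1.0552 × 646.24 = 681.89 MPa
Goodman: 1/n_f = τ_a/S_se + τ_m/S_su = 230.88/510 + 681.89/1130 = 0.45271 + 0.60344 = 1.0562
n_f = 1/1.0562 = 0.9468

0.947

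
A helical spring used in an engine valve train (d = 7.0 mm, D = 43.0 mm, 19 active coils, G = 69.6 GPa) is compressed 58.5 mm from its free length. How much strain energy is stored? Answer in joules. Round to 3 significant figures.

23.7 J

k = Gd⁴/(8D³N_a) = (69.6×10³)(7.0⁴)/(8·43.0³·19) = 13.828 N/mm
U = ½kδ² = 0.5 × 13.828 × 58.5² = 23661 N·mm = 23.661 J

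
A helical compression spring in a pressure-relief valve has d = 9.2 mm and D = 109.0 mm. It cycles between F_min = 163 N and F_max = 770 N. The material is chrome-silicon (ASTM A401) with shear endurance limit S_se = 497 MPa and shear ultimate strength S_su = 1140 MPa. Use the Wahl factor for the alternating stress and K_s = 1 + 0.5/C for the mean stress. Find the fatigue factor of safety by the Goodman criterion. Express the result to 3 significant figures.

C = D/d = 109.0/9.2 = 11.8478; K_W = (4C−1)/(4C−4)+0.615/C = 1.1210; K_s = 1+0.5/C = 1.0422
F_a = (F_max−F_min)/2 = 303.5 N; F_m = (F_max+F_min)/2 = 466.5 N
τ_a = K_W·8F_aD/(πd³) = 1.1210 × 108.18 = 121.28 MPa
τ_m = K_s·8F_mD/(πd³) = 1.0422 × 166.29 = 173.3 MPa
Goodman: 1/n_f = τ_a/S_se + τ_m/S_su = 121.28/497 + 173.3/1140 = 0.24402 + 0.15202 = 0.39604
n_f = 1/0.39604 = 2.525

2.52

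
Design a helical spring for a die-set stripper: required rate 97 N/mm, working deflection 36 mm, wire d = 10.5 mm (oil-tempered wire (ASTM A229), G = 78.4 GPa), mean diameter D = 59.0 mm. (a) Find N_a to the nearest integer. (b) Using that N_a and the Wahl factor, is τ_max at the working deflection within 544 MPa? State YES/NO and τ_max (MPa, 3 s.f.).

N_a = Gd⁴/(8D³k) = (78.4×10³)(10.5⁴)/(8·59.0³·97) = 5.979 → N_a = 6
Actual rate k = Gd⁴/(8D³·6) = 96.666 N/mm
Working load F = kδ = 96.666·36 = 3480 N
C = 59.0/10.5 = 5.6190; K_W = (4C−1)/(4C−4)+0.615/C = 1.2718
τ_max = K_W·8FD/(πd³) = 1.2718·451.65 = 574.42 MPa
τ_max > 544 MPa → exceeds allowable

(a) 6 coils; (b) NO, τ_max = 574 MPa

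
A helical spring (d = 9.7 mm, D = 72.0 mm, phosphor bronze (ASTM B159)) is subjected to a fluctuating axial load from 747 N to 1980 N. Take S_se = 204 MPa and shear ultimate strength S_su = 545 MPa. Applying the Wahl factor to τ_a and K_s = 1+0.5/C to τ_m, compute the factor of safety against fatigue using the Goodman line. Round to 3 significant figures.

0.791

C = D/d = 72.0/9.7 = 7.4227; K_W = (4C−1)/(4C−4)+0.615/C = 1.1996; K_s = 1+0.5/C = 1.0674
F_a = (F_max−F_min)/2 = 616.5 N; F_m = (F_max+F_min)/2 = 1363.5 N
τ_a = K_W·8F_aD/(πd³) = 1.1996 × 123.85 = 148.57 MPa
τ_m = K_s·8F_mD/(πd³) = 1.0674 × 273.91 = 292.36 MPa
Goodman: 1/n_f = τ_a/S_se + τ_m/S_su = 148.57/204 + 292.36/545 = 0.72829 + 0.53645 = 1.2647
n_f = 1/1.2647 = 0.7907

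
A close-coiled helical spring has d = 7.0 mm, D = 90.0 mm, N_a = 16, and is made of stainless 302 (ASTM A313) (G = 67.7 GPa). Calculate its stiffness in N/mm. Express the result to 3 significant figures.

k = Gd⁴/(8D³N_a) = (67.7×10³ × 7.0⁴) / (8 × 90.0³ × 16)
  = 1.62548e+08 / 9.3312e+07 = 1.742 N/mm

1.74 N/mm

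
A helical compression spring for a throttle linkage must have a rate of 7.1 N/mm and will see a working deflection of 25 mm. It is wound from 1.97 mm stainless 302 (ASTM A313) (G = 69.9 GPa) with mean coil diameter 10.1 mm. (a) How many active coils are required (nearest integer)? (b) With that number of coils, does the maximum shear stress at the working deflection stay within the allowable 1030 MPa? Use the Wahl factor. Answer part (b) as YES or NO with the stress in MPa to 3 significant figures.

(a) 18 coils; (b) YES, τ_max = 777 MPa

N_a = Gd⁴/(8D³k) = (69.9×10³)(1.97⁴)/(8·10.1³·7.1) = 17.99 → N_a = 18
Actual rate k = Gd⁴/(8D³·18) = 7.096 N/mm
Working load F = kδ = 7.096·25 = 177.4 N
C = 10.1/1.97 = 5.1269; K_W = (4C−1)/(4C−4)+0.615/C = 1.3017
τ_max = K_W·8FD/(πd³) = 1.3017·596.79 = 776.83 MPa
τ_max ≤ 1030 MPa → acceptable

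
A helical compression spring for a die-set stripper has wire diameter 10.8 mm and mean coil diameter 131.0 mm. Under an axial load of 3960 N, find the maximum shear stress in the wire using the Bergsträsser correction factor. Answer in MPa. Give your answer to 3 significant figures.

1160 MPa

Spring index C = D/d = 131.0/10.8 = 12.1296
K_B = (4C+2)/(4C−3) = 50.519/45.519 = 1.1098
τ₀ = 8FD/(πd³) = 8·3960·131.0/(π·10.8³) = 4.15008e+06/3957.5 = 1048.7 MPa
τ_max = K·τ₀ = 1.1098 × 1048.7 = 1163.9 MPa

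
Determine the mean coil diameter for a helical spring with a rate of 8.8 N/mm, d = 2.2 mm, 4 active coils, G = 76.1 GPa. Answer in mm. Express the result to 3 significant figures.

D = (Gd⁴/(8N_a·k))^(1/3) = (76.1×10³·2.2⁴/(8·4·8.8))^(1/3)
  = (6330.57)^(1/3) = 18.4990 mm

18.5 mm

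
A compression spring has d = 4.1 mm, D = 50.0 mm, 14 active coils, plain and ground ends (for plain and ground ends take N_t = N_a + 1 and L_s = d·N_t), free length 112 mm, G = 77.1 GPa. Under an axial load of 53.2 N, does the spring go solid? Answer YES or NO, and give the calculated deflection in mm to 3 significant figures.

NO, δ = 34.2 mm

k = Gd⁴/(8D³N_a) = (77.1×10³)(4.1⁴)/(8·50.0³·14) = 1.5562 N/mm
N_t = 15; L_s = 4.1·15 = 61.5 mm; δ_solid = L₀ − L_s = 112 − 61.5 = 50.5 mm
δ = F/k = 53.2/1.5562 = 34.186 mm
δ < δ_solid → spring does not go solid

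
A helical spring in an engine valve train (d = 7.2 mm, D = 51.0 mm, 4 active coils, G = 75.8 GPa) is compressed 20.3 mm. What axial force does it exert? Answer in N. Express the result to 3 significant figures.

974 N

k = Gd⁴/(8D³N_a) = (75.8×10³)(7.2⁴)/(8·51.0³·4) = 47.989 N/mm
F = k·δ = 47.989 × 20.3 = 974.17 N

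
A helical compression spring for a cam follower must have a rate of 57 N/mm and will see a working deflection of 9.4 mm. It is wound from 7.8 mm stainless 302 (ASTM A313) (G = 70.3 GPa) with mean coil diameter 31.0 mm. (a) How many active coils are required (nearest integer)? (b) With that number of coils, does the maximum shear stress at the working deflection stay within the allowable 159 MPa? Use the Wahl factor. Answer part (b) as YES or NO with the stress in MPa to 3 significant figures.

N_a = Gd⁴/(8D³k) = (70.3×10³)(7.8⁴)/(8·31.0³·57) = 19.16 → N_a = 19
Actual rate k = Gd⁴/(8D³·19) = 57.465 N/mm
Working load F = kδ = 57.465·9.4 = 540.17 N
C = 31.0/7.8 = 3.9744; K_W = (4C−1)/(4C−4)+0.615/C = 1.4069
τ_max = K_W·8FD/(πd³) = 1.4069·89.857 = 126.42 MPa
τ_max ≤ 159 MPa → acceptable

(a) 19 coils; (b) YES, τ_max = 126 MPa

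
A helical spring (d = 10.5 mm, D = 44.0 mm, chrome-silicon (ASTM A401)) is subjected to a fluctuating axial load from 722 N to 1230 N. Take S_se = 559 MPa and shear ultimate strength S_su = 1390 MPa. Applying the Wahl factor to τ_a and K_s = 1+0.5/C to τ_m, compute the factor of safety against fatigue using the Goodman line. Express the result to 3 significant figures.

7.31

C = D/d = 44.0/10.5 = 4.1905; K_W = (4C−1)/(4C−4)+0.615/C = 1.3818; K_s = 1+0.5/C = 1.1193
F_a = (F_max−F_min)/2 = 254 N; F_m = (F_max+F_min)/2 = 976 N
τ_a = K_W·8F_aD/(πd³) = 1.3818 × 24.584 = 33.972 MPa
τ_m = K_s·8F_mD/(πd³) = 1.1193 × 94.466 = 105.74 MPa
Goodman: 1/n_f = τ_a/S_se + τ_m/S_su = 33.972/559 + 105.74/1390 = 0.06077 + 0.07607 = 0.13684
n_f = 1/0.13684 = 7.308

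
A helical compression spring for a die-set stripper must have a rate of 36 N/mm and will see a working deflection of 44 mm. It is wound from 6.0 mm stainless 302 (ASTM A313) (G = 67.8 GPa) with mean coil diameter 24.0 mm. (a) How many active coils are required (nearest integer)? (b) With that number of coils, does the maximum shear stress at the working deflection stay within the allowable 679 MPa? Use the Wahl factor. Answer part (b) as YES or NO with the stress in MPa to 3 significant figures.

N_a = Gd⁴/(8D³k) = (67.8×10³)(6.0⁴)/(8·24.0³·36) = 22.07 → N_a = 22
Actual rate k = Gd⁴/(8D³·22) = 36.115 N/mm
Working load F = kδ = 36.115·44 = 1589.1 N
C = 24.0/6.0 = 4.0000; K_W = (4C−1)/(4C−4)+0.615/C = 1.4038
τ_max = K_W·8FD/(πd³) = 1.4038·449.61 = 631.14 MPa
τ_max ≤ 679 MPa → acceptable

(a) 22 coils; (b) YES, τ_max = 631 MPa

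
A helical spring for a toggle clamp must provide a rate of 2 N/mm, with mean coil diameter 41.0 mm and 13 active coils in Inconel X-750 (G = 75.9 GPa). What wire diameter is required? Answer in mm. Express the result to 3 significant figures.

d = (8D³N_a·k / G)^(1/4) = (8·41.0³·13·2 / (75.9×10³))^0.25
  = (188.87)^0.25 = 3.7072 mm

3.71 mm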